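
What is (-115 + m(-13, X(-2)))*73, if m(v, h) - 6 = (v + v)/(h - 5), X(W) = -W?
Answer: -21973/3 ≈ -7324.3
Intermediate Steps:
m(v, h) = 6 + 2*v/(-5 + h) (m(v, h) = 6 + (v + v)/(h - 5) = 6 + (2*v)/(-5 + h) = 6 + 2*v/(-5 + h))
(-115 + m(-13, X(-2)))*73 = (-115 + 2*(-15 - 13 + 3*(-1*(-2)))/(-5 - 1*(-2)))*73 = (-115 + 2*(-15 - 13 + 3*2)/(-5 + 2))*73 = (-115 + 2*(-15 - 13 + 6)/(-3))*73 = (-115 + 2*(-⅓)*(-22))*73 = (-115 + 44/3)*73 = -301/3*73 = -21973/3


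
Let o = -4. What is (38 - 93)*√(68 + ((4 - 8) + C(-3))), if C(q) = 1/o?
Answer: -55*√255/2 ≈ -439.14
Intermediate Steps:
C(q) = -¼ (C(q) = 1/(-4) = -¼)
(38 - 93)*√(68 + ((4 - 8) + C(-3))) = (38 - 93)*√(68 + ((4 - 8) - ¼)) = -55*√(68 + (-4 - ¼)) = -55*√(68 - 17/4) = -55*√255/2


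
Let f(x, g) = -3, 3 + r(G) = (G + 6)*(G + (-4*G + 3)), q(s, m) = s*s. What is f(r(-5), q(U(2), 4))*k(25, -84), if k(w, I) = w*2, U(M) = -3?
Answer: -150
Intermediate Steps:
q(s, m) = s²
k(w, I) = 2*w
r(G) = -3 + (3 - 3*G)*(6 + G) (r(G) = -3 + (G + 6)*(G + (-4*G + 3)) = -3 + (6 + G)*(G + (3 - 4*G)) = -3 + (6 + G)*(3 - 3*G) = -3 + (3 - 3*G)*(6 + G))
f(r(-5), q(U(2), 4))*k(25, -84) = -6*25 = -3*50 = -150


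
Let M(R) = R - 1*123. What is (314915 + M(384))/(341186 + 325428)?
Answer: 157588/333307 ≈ 0.47280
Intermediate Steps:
M(R) = -123 + R (M(R) = R - 123 = -123 + R)
(314915 + M(384))/(341186 + 325428) = (314915 + (-123 + 384))/(341186 + 325428) = (314915 + 261)/666614 = 315176*(1/666614) = 157588/333307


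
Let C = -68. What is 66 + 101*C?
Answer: -6802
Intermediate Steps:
66 + 101*C = 66 + 101*(-68) = 66 - 6868 = -6802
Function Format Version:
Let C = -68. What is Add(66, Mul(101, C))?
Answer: -6802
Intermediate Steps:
Add(66, Mul(101, C)) = Add(66, Mul(101, -68)) = Add(66, -6868) = -6802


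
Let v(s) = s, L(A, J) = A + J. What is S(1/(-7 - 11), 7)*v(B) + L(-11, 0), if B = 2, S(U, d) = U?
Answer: -100/9 ≈ -11.111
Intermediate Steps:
S(1/(-7 - 11), 7)*v(B) + L(-11, 0) = 2/(-7 - 11) + (-11 + 0) = 2/(-18) - 11 = -1/18*2 - 11 = -⅑ - 11 = -100/9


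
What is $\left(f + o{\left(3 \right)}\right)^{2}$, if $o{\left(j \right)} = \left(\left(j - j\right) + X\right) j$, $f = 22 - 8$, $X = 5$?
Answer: $841$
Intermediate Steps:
$f = 14$ ($f = 22 - 8 = 14$)
$o{\left(j \right)} = 5 j$ ($o{\left(j \right)} = \left(\left(j - j\right) + 5\right) j = \left(0 + 5\right) j = 5 j$)
$\left(f + o{\left(3 \right)}\right)^{2} = \left(14 + 5 \cdot 3\right)^{2} = \left(14 + 15\right)^{2} = 29^{2} = 841$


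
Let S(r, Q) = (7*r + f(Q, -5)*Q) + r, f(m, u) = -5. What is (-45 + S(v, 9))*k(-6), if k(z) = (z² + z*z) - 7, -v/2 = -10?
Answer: 4550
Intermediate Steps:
v = 20 (v = -2*(-10) = 20)
S(r, Q) = -5*Q + 8*r (S(r, Q) = (7*r - 5*Q) + r = (-5*Q + 7*r) + r = -5*Q + 8*r)
k(z) = -7 + 2*z² (k(z) = (z² + z²) - 7 = 2*z² - 7 = -7 + 2*z²)
(-45 + S(v, 9))*k(-6) = (-45 + (-5*9 + 8*20))*(-7 + 2*(-6)²) = (-45 + (-45 + 160))*(-7 + 2*36) = (-45 + 115)*(-7 + 72) = 70*65 = 4550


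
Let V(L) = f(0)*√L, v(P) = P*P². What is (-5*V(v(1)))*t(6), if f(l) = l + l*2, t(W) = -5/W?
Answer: 0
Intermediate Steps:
v(P) = P³
f(l) = 3*l (f(l) = l + 2*l = 3*l)
V(L) = 0 (V(L) = (3*0)*√L = 0*√L = 0)
(-5*V(v(1)))*t(6) = (-5*0)*(-5/6) = 0*(-5*⅙) = 0*(-⅚) = 0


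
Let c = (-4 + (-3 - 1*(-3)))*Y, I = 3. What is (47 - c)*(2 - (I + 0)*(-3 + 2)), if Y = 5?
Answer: 335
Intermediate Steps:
c = -20 (c = (-4 + (-3 - 1*(-3)))*5 = (-4 + (-3 + 3))*5 = (-4 + 0)*5 = -4*5 = -20)
(47 - c)*(2 - (I + 0)*(-3 + 2)) = (47 - 1*(-20))*(2 - (3 + 0)*(-3 + 2)) = (47 + 20)*(2 - 3*(-1)) = 67*(2 - 1*(-3)) = 67*(2 + 3) = 67*5 = 335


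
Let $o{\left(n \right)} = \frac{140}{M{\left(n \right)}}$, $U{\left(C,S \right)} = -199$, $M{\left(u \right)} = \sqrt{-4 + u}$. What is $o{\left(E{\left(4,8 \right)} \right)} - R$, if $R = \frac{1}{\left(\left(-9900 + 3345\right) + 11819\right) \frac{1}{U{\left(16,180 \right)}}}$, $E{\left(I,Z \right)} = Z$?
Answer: $\frac{368679}{5264} \approx 70.038$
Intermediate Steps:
$o{\left(n \right)} = \frac{140}{\sqrt{-4 + n}}$
$R = - \frac{199}{5264}$ ($R = \frac{1}{\left(\left(-9900 + 3345\right) + 11819\right) \frac{1}{-199}} = \frac{1}{\left(-6555 + 11819\right) \left(- \frac{1}{199}\right)} = \frac{1}{5264 \left(- \frac{1}{199}\right)} = \frac{1}{- \frac{5264}{199}} = - \frac{199}{5264} \approx -0.037804$)
$o{\left(E{\left(4,8 \right)} \right)} - R = \frac{140}{\sqrt{-4 + 8}} - - \frac{199}{5264} = \frac{140}{2} + \frac{199}{5264} = 140 \cdot \frac{1}{2} + \frac{199}{5264} = 70 + \frac{199}{5264} = \frac{368679}{5264}$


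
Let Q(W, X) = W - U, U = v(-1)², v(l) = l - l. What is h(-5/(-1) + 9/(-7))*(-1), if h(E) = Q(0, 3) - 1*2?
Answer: 2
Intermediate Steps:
v(l) = 0
U = 0 (U = 0² = 0)
Q(W, X) = W (Q(W, X) = W - 1*0 = W + 0 = W)
h(E) = -2 (h(E) = 0 - 1*2 = 0 - 2 = -2)
h(-5/(-1) + 9/(-7))*(-1) = -2*(-1) = 2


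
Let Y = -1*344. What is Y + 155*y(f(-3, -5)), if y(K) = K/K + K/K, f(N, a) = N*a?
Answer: -34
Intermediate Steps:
Y = -344
y(K) = 2 (y(K) = 1 + 1 = 2)
Y + 155*y(f(-3, -5)) = -344 + 155*2 = -344 + 310 = -34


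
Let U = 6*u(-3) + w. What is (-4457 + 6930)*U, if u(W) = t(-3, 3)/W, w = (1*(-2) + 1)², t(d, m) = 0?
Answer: 2473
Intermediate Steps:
w = 1 (w = (-2 + 1)² = (-1)² = 1)
u(W) = 0 (u(W) = 0/W = 0)
U = 1 (U = 6*0 + 1 = 0 + 1 = 1)
(-4457 + 6930)*U = (-4457 + 6930)*1 = 2473*1 = 2473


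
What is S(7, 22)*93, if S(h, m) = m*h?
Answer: 14322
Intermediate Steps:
S(h, m) = h*m
S(7, 22)*93 = (7*22)*93 = 154*93 = 14322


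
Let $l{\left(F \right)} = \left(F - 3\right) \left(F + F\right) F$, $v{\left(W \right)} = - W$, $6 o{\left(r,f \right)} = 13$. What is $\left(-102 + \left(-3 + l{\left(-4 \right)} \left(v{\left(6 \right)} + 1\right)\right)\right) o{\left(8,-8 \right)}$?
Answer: $\frac{13195}{6} \approx 2199.2$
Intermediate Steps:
$o{\left(r,f \right)} = \frac{13}{6}$ ($o{\left(r,f \right)} = \frac{1}{6} \cdot 13 = \frac{13}{6}$)
$l{\left(F \right)} = 2 F^{2} \left(-3 + F\right)$ ($l{\left(F \right)} = \left(-3 + F\right) 2 F F = 2 F \left(-3 + F\right) F = 2 F^{2} \left(-3 + F\right)$)
$\left(-102 + \left(-3 + l{\left(-4 \right)} \left(v{\left(6 \right)} + 1\right)\right)\right) o{\left(8,-8 \right)} = \left(-102 - \left(3 - 2 \left(-4\right)^{2} \left(-3 - 4\right) \left(\left(-1\right) 6 + 1\right)\right)\right) \frac{13}{6} = \left(-102 - \left(3 - 2 \cdot 16 \left(-7\right) \left(-6 + 1\right)\right)\right) \frac{13}{6} = \left(-102 - -1117\right) \frac{13}{6} = \left(-102 + \left(-3 + 1120\right)\right) \frac{13}{6} = \left(-102 + 1117\right) \frac{13}{6} = 1015 \cdot \frac{13}{6} = \frac{13195}{6}$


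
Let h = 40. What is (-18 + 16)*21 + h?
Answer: -2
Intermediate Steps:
(-18 + 16)*21 + h = (-18 + 16)*21 + 40 = -2*21 + 40 = -42 + 40 = -2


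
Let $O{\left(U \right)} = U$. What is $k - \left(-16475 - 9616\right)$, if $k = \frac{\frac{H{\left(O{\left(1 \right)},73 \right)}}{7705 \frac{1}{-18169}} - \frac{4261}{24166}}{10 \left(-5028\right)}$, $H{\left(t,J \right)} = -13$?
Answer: $\frac{81422070733692901}{3120695742800} \approx 26091.0$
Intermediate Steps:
$k = - \frac{1891701899}{3120695742800}$ ($k = \frac{- \frac{13}{7705 \frac{1}{-18169}} - \frac{4261}{24166}}{10 \left(-5028\right)} = \frac{- \frac{13}{7705 \left(- \frac{1}{18169}\right)} - \frac{4261}{24166}}{-50280} = \left(- \frac{13}{- \frac{7705}{18169}} - \frac{4261}{24166}\right) \left(- \frac{1}{50280}\right) = \left(\left(-13\right) \left(- \frac{18169}{7705}\right) - \frac{4261}{24166}\right) \left(- \frac{1}{50280}\right) = \left(\frac{236197}{7705} - \frac{4261}{24166}\right) \left(- \frac{1}{50280}\right) = \frac{5675105697}{186199030} \left(- \frac{1}{50280}\right) = - \frac{1891701899}{3120695742800} \approx -0.00060618$)
$k - \left(-16475 - 9616\right) = - \frac{1891701899}{3120695742800} - \left(-16475 - 9616\right) = - \frac{1891701899}{3120695742800} - -26091 = - \frac{1891701899}{3120695742800} + 26091 = \frac{81422070733692901}{3120695742800}$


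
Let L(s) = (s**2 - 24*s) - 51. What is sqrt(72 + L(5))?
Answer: I*sqrt(74) ≈ 8.6023*I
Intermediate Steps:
L(s) = -51 + s**2 - 24*s
sqrt(72 + L(5)) = sqrt(72 + (-51 + 5**2 - 24*5)) = sqrt(72 + (-51 + 25 - 120)) = sqrt(72 - 146) = sqrt(-74) = I*sqrt(74)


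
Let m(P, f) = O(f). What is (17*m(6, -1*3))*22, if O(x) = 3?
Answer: 1122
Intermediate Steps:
m(P, f) = 3
(17*m(6, -1*3))*22 = (17*3)*22 = 51*22 = 1122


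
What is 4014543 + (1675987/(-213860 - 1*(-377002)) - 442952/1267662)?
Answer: 415122665186658691/103404457002 ≈ 4.0146e+6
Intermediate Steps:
4014543 + (1675987/(-213860 - 1*(-377002)) - 442952/1267662) = 4014543 + (1675987/(-213860 + 377002) - 442952*1/1267662) = 4014543 + (1675987/163142 - 221476/633831) = 4014543 + 1026160478605/103404457002 = 415122665186658691/103404457002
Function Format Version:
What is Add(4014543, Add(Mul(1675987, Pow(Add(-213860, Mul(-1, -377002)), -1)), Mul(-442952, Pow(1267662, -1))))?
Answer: Rational(415122665186658691, 103404457002) ≈ 4.0146e+6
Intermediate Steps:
Add(4014543, Add(Mul(1675987, Pow(Add(-213860, Mul(-1, -377002)), -1)), Mul(-442952, Pow(1267662, -1)))) = Add(4014543, Add(Mul(1675987, Pow(Add(-213860, 377002), -1)), Mul(-442952, Rational(1, 1267662)))) = Add(4014543, Add(Mul(1675987, Pow(163142, -1)), Rational(-221476, 633831))) = Add(4014543, Add(Mul(1675987, Rational(1, 163142)), Rational(-221476, 633831))) = Add(4014543, Add(Rational(1675987, 163142), Rational(-221476, 633831))) = Add(4014543, Rational(1026160478605, 103404457002)) = Rational(415122665186658691, 103404457002)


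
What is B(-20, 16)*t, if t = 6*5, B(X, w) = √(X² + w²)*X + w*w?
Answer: 7680 - 2400*√41 ≈ -7687.5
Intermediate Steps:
B(X, w) = w² + X*√(X² + w²) (B(X, w) = X*√(X² + w²) + w² = w² + X*√(X² + w²))
t = 30
B(-20, 16)*t = (16² - 20*√((-20)² + 16²))*30 = (256 - 20*√(400 + 256))*30 = (256 - 80*√41)*30 = 7680 - 2400*√41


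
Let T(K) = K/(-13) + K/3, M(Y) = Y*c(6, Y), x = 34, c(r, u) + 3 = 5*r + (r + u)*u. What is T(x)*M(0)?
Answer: 0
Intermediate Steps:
c(r, u) = -3 + 5*r + u*(r + u) (c(r, u) = -3 + (5*r + (r + u)*u) = -3 + (5*r + u*(r + u)) = -3 + 5*r + u*(r + u))
M(Y) = Y*(27 + Y**2 + 6*Y) (M(Y) = Y*(-3 + Y**2 + 5*6 + 6*Y) = Y*(-3 + Y**2 + 30 + 6*Y) = Y*(27 + Y**2 + 6*Y))
T(K) = 10*K/39 (T(K) = K*(-1/13) + K*(1/3) = -K/13 + K/3 = 10*K/39)
T(x)*M(0) = ((10/39)*34)*(0*(27 + 0**2 + 6*0)) = 340*(0*(27 + 0 + 0))/39 = 340*(0*27)/39 = (340/39)*0 = 0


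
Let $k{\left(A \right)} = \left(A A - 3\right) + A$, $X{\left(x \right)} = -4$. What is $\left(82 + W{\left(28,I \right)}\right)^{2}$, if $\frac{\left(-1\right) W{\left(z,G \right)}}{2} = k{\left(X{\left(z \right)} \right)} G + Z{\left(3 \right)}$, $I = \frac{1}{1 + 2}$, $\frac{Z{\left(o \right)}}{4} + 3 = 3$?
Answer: $5776$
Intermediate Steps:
$Z{\left(o \right)} = 0$ ($Z{\left(o \right)} = -12 + 4 \cdot 3 = -12 + 12 = 0$)
$I = \frac{1}{3} \approx 0.33333$
$k{\left(A \right)} = -3 + A + A^{2}$ ($k{\left(A \right)} = \left(A^{2} - 3\right) + A = \left(-3 + A^{2}\right) + A = -3 + A + A^{2}$)
$W{\left(z,G \right)} = - 18 G$ ($W{\left(z,G \right)} = - 2 \left(\left(-3 - 4 + \left(-4\right)^{2}\right) G + 0\right) = - 2 \left(\left(-3 - 4 + 16\right) G + 0\right) = - 2 \left(9 G + 0\right) = - 2 \cdot 9 G = - 18 G$)
$\left(82 + W{\left(28,I \right)}\right)^{2} = \left(82 - 6\right)^{2} = 76^{2} = 5776$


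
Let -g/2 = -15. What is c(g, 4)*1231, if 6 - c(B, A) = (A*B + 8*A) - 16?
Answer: -160030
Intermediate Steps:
g = 30 (g = -2*(-15) = 30)
c(B, A) = 22 - 8*A - A*B (c(B, A) = 6 - ((A*B + 8*A) - 16) = 6 - ((8*A + A*B) - 16) = 6 - (-16 + 8*A + A*B) = 6 + (16 - 8*A - A*B) = 22 - 8*A - A*B)
c(g, 4)*1231 = (22 - 8*4 - 1*4*30)*1231 = (22 - 32 - 120)*1231 = -130*1231 = -160030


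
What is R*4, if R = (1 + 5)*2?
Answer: 48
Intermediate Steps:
R = 12 (R = 6*2 = 12)
R*4 = 12*4 = 48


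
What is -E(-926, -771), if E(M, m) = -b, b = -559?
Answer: -559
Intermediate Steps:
E(M, m) = 559 (E(M, m) = -1*(-559) = 559)
-E(-926, -771) = -1*559 = -559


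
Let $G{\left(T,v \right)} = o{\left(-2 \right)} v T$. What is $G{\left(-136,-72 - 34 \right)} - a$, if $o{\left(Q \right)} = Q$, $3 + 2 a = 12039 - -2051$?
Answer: $- \frac{71751}{2} \approx -35876.0$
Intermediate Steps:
$a = \frac{14087}{2}$ ($a = - \frac{3}{2} + \frac{12039 - -2051}{2} = - \frac{3}{2} + \frac{12039 + 2051}{2} = - \frac{3}{2} + \frac{1}{2} \cdot 14090 = - \frac{3}{2} + 7045 = \frac{14087}{2} \approx 7043.5$)
$G{\left(T,v \right)} = - 2 T v$ ($G{\left(T,v \right)} = - 2 v T = - 2 T v$)
$G{\left(-136,-72 - 34 \right)} - a = \left(-2\right) \left(-136\right) \left(-72 - 34\right) - \frac{14087}{2} = \left(-2\right) \left(-136\right) \left(-106\right) - \frac{14087}{2} = -28832 - \frac{14087}{2} = - \frac{71751}{2}$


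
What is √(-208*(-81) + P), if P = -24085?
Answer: I*√7237 ≈ 85.071*I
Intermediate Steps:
√(-208*(-81) + P) = √(-208*(-81) - 24085) = √(16848 - 24085) = √(-7237) = I*√7237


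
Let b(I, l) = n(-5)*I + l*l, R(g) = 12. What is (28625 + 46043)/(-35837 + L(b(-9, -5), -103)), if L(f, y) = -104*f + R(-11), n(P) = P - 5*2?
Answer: -74668/52465 ≈ -1.4232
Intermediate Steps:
n(P) = -10 + P (n(P) = P - 10 = -10 + P)
b(I, l) = l**2 - 15*I (b(I, l) = (-10 - 5)*I + l*l = -15*I + l**2 = l**2 - 15*I)
L(f, y) = 12 - 104*f (L(f, y) = -104*f + 12 = 12 - 104*f)
(28625 + 46043)/(-35837 + L(b(-9, -5), -103)) = (28625 + 46043)/(-35837 + (12 - 104*((-5)**2 - 15*(-9)))) = 74668/(-35837 + (12 - 104*(25 + 135))) = 74668/(-35837 + (12 - 104*160)) = 74668/(-35837 + (12 - 16640)) = 74668/(-35837 - 16628) = 74668/(-52465) = 74668*(-1/52465) = -74668/52465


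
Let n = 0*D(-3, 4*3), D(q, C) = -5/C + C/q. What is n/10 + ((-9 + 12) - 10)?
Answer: -7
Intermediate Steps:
n = 0 (n = 0*(-5/(4*3) + (4*3)/(-3)) = 0*(-5/12 + 12*(-⅓)) = 0*(-5*1/12 - 4) = 0*(-5/12 - 4) = 0*(-53/12) = 0)
n/10 + ((-9 + 12) - 10) = 0/10 + ((-9 + 12) - 10) = 0*(⅒) + (3 - 10) = 0 - 7 = -7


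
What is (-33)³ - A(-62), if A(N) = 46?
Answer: -35983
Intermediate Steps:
(-33)³ - A(-62) = (-33)³ - 1*46 = -35937 - 46 = -35983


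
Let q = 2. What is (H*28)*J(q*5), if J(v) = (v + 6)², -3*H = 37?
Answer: -265216/3 ≈ -88405.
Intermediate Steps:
H = -37/3 (H = -⅓*37 = -37/3 ≈ -12.333)
J(v) = (6 + v)²
(H*28)*J(q*5) = (-37/3*28)*(6 + 2*5)² = -1036*(6 + 10)²/3 = -1036/3*16² = -1036/3*256 = -265216/3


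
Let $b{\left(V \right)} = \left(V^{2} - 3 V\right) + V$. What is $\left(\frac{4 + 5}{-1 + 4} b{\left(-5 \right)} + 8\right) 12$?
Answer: $1356$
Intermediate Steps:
$b{\left(V \right)} = V^{2} - 2 V$
$\left(\frac{4 + 5}{-1 + 4} b{\left(-5 \right)} + 8\right) 12 = \left(\frac{4 + 5}{-1 + 4} \left(- 5 \left(-2 - 5\right)\right) + 8\right) 12 = \left(\frac{9}{3} \left(\left(-5\right) \left(-7\right)\right) + 8\right) 12 = \left(9 \cdot \frac{1}{3} \cdot 35 + 8\right) 12 = \left(3 \cdot 35 + 8\right) 12 = \left(105 + 8\right) 12 = 113 \cdot 12 = 1356$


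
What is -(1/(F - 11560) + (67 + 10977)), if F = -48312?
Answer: -661226367/59872 ≈ -11044.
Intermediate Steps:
-(1/(F - 11560) + (67 + 10977)) = -(1/(-48312 - 11560) + (67 + 10977)) = -(1/(-59872) + 11044) = -(-1/59872 + 11044) = -1*661226367/59872 = -661226367/59872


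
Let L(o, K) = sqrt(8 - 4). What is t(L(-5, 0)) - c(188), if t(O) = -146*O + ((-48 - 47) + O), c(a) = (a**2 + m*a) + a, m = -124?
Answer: -12605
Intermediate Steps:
c(a) = a**2 - 123*a (c(a) = (a**2 - 124*a) + a = a**2 - 123*a)
L(o, K) = 2 (L(o, K) = sqrt(4) = 2)
t(O) = -95 - 145*O (t(O) = -146*O + (-95 + O) = -95 - 145*O)
t(L(-5, 0)) - c(188) = (-95 - 145*2) - 188*(-123 + 188) = (-95 - 290) - 188*65 = -385 - 1*12220 = -385 - 12220 = -12605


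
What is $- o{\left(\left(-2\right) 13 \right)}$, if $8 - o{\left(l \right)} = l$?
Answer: $-34$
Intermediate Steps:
$o{\left(l \right)} = 8 - l$
$- o{\left(\left(-2\right) 13 \right)} = - (8 - \left(-2\right) 13) = - (8 - -26) = - (8 + 26) = \left(-1\right) 34 = -34$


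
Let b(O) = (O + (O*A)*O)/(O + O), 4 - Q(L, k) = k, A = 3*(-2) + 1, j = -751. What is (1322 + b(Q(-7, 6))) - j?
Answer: 4157/2 ≈ 2078.5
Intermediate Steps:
A = -5 (A = -6 + 1 = -5)
Q(L, k) = 4 - k
b(O) = (O - 5*O²)/(2*O) (b(O) = (O + (O*(-5))*O)/(O + O) = (O + (-5*O)*O)/((2*O)) = (O - 5*O²)*(1/(2*O)) = (O - 5*O²)/(2*O))
(1322 + b(Q(-7, 6))) - j = (1322 + (½ - 5*(4 - 1*6)/2)) - 1*(-751) = (1322 + (½ - 5*(4 - 6)/2)) + 751 = (1322 + (½ - 5/2*(-2))) + 751 = (1322 + (½ + 5)) + 751 = (1322 + 11/2) + 751 = 2655/2 + 751 = 4157/2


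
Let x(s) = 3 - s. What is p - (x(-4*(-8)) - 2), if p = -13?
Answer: 18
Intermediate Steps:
p - (x(-4*(-8)) - 2) = -13 - ((3 - (-4)*(-8)) - 2) = -13 - ((3 - 1*32) - 2) = -13 - ((3 - 32) - 2) = -13 - (-29 - 2) = -13 - 1*(-31) = -13 + 31 = 18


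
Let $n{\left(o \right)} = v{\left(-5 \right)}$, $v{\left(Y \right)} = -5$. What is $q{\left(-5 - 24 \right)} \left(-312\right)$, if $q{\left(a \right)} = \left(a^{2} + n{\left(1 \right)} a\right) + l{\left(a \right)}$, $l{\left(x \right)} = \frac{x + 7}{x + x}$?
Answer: $- \frac{8924760}{29} \approx -3.0775 \cdot 10^{5}$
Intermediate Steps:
$n{\left(o \right)} = -5$
$l{\left(x \right)} = \frac{7 + x}{2 x}$
$q{\left(a \right)} = a^{2} - 5 a + \frac{7 + a}{2 a}$ ($q{\left(a \right)} = \left(a^{2} - 5 a\right) + \frac{7 + a}{2 a} = a^{2} - 5 a + \frac{7 + a}{2 a}$)
$q{\left(-5 - 24 \right)} \left(-312\right) = \frac{7 - 29 + 2 \left(-5 - 24\right)^{2} \left(-5 - 29\right)}{2 \left(-5 - 24\right)} \left(-312\right) = \frac{7 - 29 + 2 \left(-29\right)^{2} \left(-5 - 29\right)}{2 \left(-29\right)} \left(-312\right) = \frac{1}{2} \left(- \frac{1}{29}\right) \left(7 - 29 + 2 \cdot 841 \left(-34\right)\right) \left(-312\right) = \frac{1}{2} \left(- \frac{1}{29}\right) \left(7 - 29 - 57188\right) \left(-312\right) = \frac{1}{2} \left(- \frac{1}{29}\right) \left(-57210\right) \left(-312\right) = \frac{28605}{29} \left(-312\right) = - \frac{8924760}{29}$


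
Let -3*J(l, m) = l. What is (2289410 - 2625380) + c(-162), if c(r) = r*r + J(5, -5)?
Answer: -929183/3 ≈ -3.0973e+5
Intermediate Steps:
J(l, m) = -l/3
c(r) = -5/3 + r**2 (c(r) = r*r - 1/3*5 = r**2 - 5/3 = -5/3 + r**2)
(2289410 - 2625380) + c(-162) = (2289410 - 2625380) + (-5/3 + (-162)**2) = -335970 + (-5/3 + 26244) = -335970 + 78727/3 = -929183/3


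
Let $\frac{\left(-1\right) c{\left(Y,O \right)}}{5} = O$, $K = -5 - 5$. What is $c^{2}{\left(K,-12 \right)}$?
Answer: $3600$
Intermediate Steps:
$K = -10$
$c{\left(Y,O \right)} = - 5 O$
$c^{2}{\left(K,-12 \right)} = \left(\left(-5\right) \left(-12\right)\right)^{2} = 60^{2} = 3600$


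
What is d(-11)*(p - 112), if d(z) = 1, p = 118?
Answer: 6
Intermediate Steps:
d(-11)*(p - 112) = 1*(118 - 112) = 1*6 = 6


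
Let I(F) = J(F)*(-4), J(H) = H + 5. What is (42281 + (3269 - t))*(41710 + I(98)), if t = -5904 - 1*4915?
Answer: 2327926962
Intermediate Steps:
J(H) = 5 + H
t = -10819 (t = -5904 - 4915 = -10819)
I(F) = -20 - 4*F (I(F) = (5 + F)*(-4) = -20 - 4*F)
(42281 + (3269 - t))*(41710 + I(98)) = (42281 + (3269 - 1*(-10819)))*(41710 + (-20 - 4*98)) = (42281 + (3269 + 10819))*(41710 + (-20 - 392)) = (42281 + 14088)*(41710 - 412) = 56369*41298 = 2327926962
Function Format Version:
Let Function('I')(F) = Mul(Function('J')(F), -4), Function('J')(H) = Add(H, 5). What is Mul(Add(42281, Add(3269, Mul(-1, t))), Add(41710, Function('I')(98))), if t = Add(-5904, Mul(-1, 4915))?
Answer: 2327926962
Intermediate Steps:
Function('J')(H) = Add(5, H)
t = -10819 (t = Add(-5904, -4915) = -10819)
Function('I')(F) = Add(-20, Mul(-4, F)) (Function('I')(F) = Mul(Add(5, F), -4) = Add(-20, Mul(-4, F)))
Mul(Add(42281, Add(3269, Mul(-1, t))), Add(41710, Function('I')(98))) = Mul(Add(42281, Add(3269, Mul(-1, -10819))), Add(41710, Add(-20, Mul(-4, 98)))) = Mul(Add(42281, Add(3269, 10819)), Add(41710, Add(-20, -392))) = Mul(Add(42281, 14088), Add(41710, -412)) = Mul(56369, 41298) = 2327926962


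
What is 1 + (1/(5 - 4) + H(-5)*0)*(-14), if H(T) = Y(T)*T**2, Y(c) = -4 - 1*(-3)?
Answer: -13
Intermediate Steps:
Y(c) = -1 (Y(c) = -4 + 3 = -1)
H(T) = -T**2
1 + (1/(5 - 4) + H(-5)*0)*(-14) = 1 + (1/(5 - 4) - 1*(-5)**2*0)*(-14) = 1 + (1/1 - 1*25*0)*(-14) = 1 + (1 - 25*0)*(-14) = 1 + (1 + 0)*(-14) = 1 + 1*(-14) = 1 - 14 = -13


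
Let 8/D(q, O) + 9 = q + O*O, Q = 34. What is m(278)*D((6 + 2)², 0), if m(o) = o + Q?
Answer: 2496/55 ≈ 45.382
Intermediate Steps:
m(o) = 34 + o (m(o) = o + 34 = 34 + o)
D(q, O) = 8/(-9 + q + O²) (D(q, O) = 8/(-9 + (q + O*O)) = 8/(-9 + (q + O²)) = 8/(-9 + q + O²))
m(278)*D((6 + 2)², 0) = (34 + 278)*(8/(-9 + (6 + 2)² + 0²)) = 312*(8/(-9 + 8² + 0)) = 312*(8/(-9 + 64 + 0)) = 312*(8/55) = 2496/55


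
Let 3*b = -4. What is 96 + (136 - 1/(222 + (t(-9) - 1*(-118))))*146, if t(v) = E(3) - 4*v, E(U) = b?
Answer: 11212805/562 ≈ 19952.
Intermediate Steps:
b = -4/3 (b = (⅓)*(-4) = -4/3 ≈ -1.3333)
E(U) = -4/3
t(v) = -4/3 - 4*v
96 + (136 - 1/(222 + (t(-9) - 1*(-118))))*146 = 96 + (136 - 1/(222 + ((-4/3 - 4*(-9)) - 1*(-118))))*146 = 96 + (136 - 1/(222 + ((-4/3 + 36) + 118)))*146 = 96 + (136 - 1/(222 + (104/3 + 118)))*146 = 96 + (136 - 1/(222 + 458/3))*146 = 96 + (136 - 1/1124/3)*146 = 96 + (136 - 1*3/1124)*146 = 96 + (136 - 3/1124)*146 = 96 + (152861/1124)*146 = 96 + 11158853/562 = 11212805/562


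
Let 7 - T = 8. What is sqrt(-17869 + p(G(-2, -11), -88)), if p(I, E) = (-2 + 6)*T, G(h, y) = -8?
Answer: I*sqrt(17873) ≈ 133.69*I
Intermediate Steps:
T = -1 (T = 7 - 1*8 = 7 - 8 = -1)
p(I, E) = -4 (p(I, E) = (-2 + 6)*(-1) = 4*(-1) = -4)
sqrt(-17869 + p(G(-2, -11), -88)) = sqrt(-17869 - 4) = sqrt(-17873) = I*sqrt(17873)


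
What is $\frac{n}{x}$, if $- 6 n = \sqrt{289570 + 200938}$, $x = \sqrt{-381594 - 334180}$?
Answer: $\frac{i \sqrt{87773218298}}{2147322} \approx 0.13797 i$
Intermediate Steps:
$x = i \sqrt{715774}$ ($x = \sqrt{-715774} = i \sqrt{715774} \approx 846.03 i$)
$n = - \frac{\sqrt{122627}}{3}$ ($n = - \frac{\sqrt{289570 + 200938}}{6} = - \frac{\sqrt{490508}}{6} = - \frac{2 \sqrt{122627}}{6} = - \frac{\sqrt{122627}}{3} \approx -116.73$)
$\frac{n}{x} = \frac{\left(- \frac{1}{3}\right) \sqrt{122627}}{i \sqrt{715774}} = - \frac{\sqrt{122627}}{3} \left(- \frac{i \sqrt{715774}}{715774}\right) = \frac{i \sqrt{87773218298}}{2147322}$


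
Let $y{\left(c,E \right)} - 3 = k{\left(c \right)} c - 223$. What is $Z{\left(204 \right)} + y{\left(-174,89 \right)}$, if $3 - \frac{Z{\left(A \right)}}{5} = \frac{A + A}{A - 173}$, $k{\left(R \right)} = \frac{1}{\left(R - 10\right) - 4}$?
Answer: $- \frac{786433}{2914} \approx -269.88$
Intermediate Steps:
$k{\left(R \right)} = \frac{1}{-14 + R}$ ($k{\left(R \right)} = \frac{1}{\left(-10 + R\right) - 4} = \frac{1}{-14 + R}$)
$Z{\left(A \right)} = 15 - \frac{10 A}{-173 + A}$ ($Z{\left(A \right)} = 15 - 5 \frac{A + A}{A - 173} = 15 - 5 \frac{2 A}{-173 + A} = 15 - \frac{10 A}{-173 + A}$)
$y{\left(c,E \right)} = -220 + \frac{c}{-14 + c}$ ($y{\left(c,E \right)} = 3 + \left(\frac{c}{-14 + c} - 223\right) = 3 + \left(-223 + \frac{c}{-14 + c}\right) = -220 + \frac{c}{-14 + c}$)
$Z{\left(204 \right)} + y{\left(-174,89 \right)} = \frac{5 \left(-519 + 204\right)}{-173 + 204} + \frac{3080 - -38106}{-14 - 174} = 5 \cdot \frac{1}{31} \left(-315\right) + \frac{3080 + 38106}{-188} = 5 \cdot \frac{1}{31} \left(-315\right) - \frac{20593}{94} = - \frac{1575}{31} - \frac{20593}{94} = - \frac{786433}{2914}$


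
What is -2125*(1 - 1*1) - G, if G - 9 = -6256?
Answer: 6247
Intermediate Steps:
G = -6247 (G = 9 - 6256 = -6247)
-2125*(1 - 1*1) - G = -2125*(1 - 1*1) - 1*(-6247) = -2125*(1 - 1) + 6247 = -2125*0 + 6247 = 0 + 6247 = 6247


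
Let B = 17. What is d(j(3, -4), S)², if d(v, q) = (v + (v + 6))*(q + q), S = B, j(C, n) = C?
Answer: 166464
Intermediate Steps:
S = 17
d(v, q) = 2*q*(6 + 2*v) (d(v, q) = (v + (6 + v))*(2*q) = (6 + 2*v)*(2*q) = 2*q*(6 + 2*v))
d(j(3, -4), S)² = (4*17*(3 + 3))² = (4*17*6)² = 408² = 166464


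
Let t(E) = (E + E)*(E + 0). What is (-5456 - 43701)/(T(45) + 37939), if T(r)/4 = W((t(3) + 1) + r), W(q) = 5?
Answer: -49157/37959 ≈ -1.2950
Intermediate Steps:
t(E) = 2*E² (t(E) = (2*E)*E = 2*E²)
T(r) = 20 (T(r) = 4*5 = 20)
(-5456 - 43701)/(T(45) + 37939) = (-5456 - 43701)/(20 + 37939) = -49157/37959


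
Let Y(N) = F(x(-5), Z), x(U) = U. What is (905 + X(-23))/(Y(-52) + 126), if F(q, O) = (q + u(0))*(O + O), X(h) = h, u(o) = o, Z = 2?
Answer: 441/53 ≈ 8.3208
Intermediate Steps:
F(q, O) = 2*O*q (F(q, O) = (q + 0)*(O + O) = q*(2*O) = 2*O*q)
Y(N) = -20 (Y(N) = 2*2*(-5) = -20)
(905 + X(-23))/(Y(-52) + 126) = (905 - 23)/(-20 + 126) = 882/106 = 882*(1/106) = 441/53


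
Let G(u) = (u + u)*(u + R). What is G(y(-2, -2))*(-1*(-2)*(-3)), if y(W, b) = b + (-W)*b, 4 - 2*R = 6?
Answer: -504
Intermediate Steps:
R = -1 (R = 2 - ½*6 = 2 - 3 = -1)
y(W, b) = b - W*b
G(u) = 2*u*(-1 + u) (G(u) = (u + u)*(u - 1) = (2*u)*(-1 + u) = 2*u*(-1 + u))
G(y(-2, -2))*(-1*(-2)*(-3)) = (2*(-2*(1 - 1*(-2)))*(-1 - 2*(1 - 1*(-2))))*(-1*(-2)*(-3)) = (2*(-2*(1 + 2))*(-1 - 2*(1 + 2)))*(2*(-3)) = (2*(-2*3)*(-1 - 2*3))*(-6) = (2*(-6)*(-1 - 6))*(-6) = (2*(-6)*(-7))*(-6) = 84*(-6) = -504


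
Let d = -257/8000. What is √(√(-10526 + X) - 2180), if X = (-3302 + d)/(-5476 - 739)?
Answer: √(-1347282728000 + 2486*I*√650494595552549)/24860 ≈ 1.0984 + 46.703*I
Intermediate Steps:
d = -257/8000 (d = -257*1/8000 = -257/8000 ≈ -0.032125)
X = 26416257/49720000 (X = (-3302 - 257/8000)/(-5476 - 739) = -26416257/8000/(-6215) = -26416257/8000*(-1/6215) = 26416257/49720000 ≈ 0.53130)
√(√(-10526 + X) - 2180) = √(√(-10526 + 26416257/49720000) - 2180) = √(√(-523326303743/49720000) - 2180) = √(I*√650494595552549/248600 - 2180) = √(-2180 + I*√650494595552549/248600)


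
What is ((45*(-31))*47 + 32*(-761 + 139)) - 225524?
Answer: -310993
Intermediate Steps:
((45*(-31))*47 + 32*(-761 + 139)) - 225524 = (-1395*47 + 32*(-622)) - 225524 = (-65565 - 19904) - 225524 = -85469 - 225524 = -310993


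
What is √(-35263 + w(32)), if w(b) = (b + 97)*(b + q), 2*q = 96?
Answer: I*√24943 ≈ 157.93*I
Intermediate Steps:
q = 48 (q = (½)*96 = 48)
w(b) = (48 + b)*(97 + b) (w(b) = (b + 97)*(b + 48) = (97 + b)*(48 + b) = (48 + b)*(97 + b))
√(-35263 + w(32)) = √(-35263 + (4656 + 32² + 145*32)) = √(-35263 + (4656 + 1024 + 4640)) = √(-35263 + 10320) = √(-24943) = I*√24943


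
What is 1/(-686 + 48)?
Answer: -1/638 ≈ -0.0015674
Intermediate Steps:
1/(-686 + 48) = 1/(-638) = -1/638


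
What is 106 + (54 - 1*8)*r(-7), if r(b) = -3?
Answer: -32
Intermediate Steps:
106 + (54 - 1*8)*r(-7) = 106 + (54 - 1*8)*(-3) = 106 + (54 - 8)*(-3) = 106 + 46*(-3) = 106 - 138 = -32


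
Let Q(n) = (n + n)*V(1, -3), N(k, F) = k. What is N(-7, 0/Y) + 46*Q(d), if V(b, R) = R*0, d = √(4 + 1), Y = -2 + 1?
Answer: -7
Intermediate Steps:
Y = -1
d = √5 ≈ 2.2361
V(b, R) = 0
Q(n) = 0 (Q(n) = (n + n)*0 = (2*n)*0 = 0)
N(-7, 0/Y) + 46*Q(d) = -7 + 46*0 = -7 + 0 = -7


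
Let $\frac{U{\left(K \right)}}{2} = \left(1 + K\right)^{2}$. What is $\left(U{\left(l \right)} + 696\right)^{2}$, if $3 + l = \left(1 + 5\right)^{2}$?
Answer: $9048064$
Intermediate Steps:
$l = 33$ ($l = -3 + \left(1 + 5\right)^{2} = -3 + 6^{2} = -3 + 36 = 33$)
$U{\left(K \right)} = 2 \left(1 + K\right)^{2}$
$\left(U{\left(l \right)} + 696\right)^{2} = \left(2 \left(1 + 33\right)^{2} + 696\right)^{2} = \left(2 \cdot 34^{2} + 696\right)^{2} = \left(2 \cdot 1156 + 696\right)^{2} = \left(2312 + 696\right)^{2} = 3008^{2} = 9048064$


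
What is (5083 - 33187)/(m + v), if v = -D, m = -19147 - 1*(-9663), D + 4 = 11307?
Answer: 9368/6929 ≈ 1.3520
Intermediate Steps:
D = 11303 (D = -4 + 11307 = 11303)
m = -9484 (m = -19147 + 9663 = -9484)
v = -11303 (v = -1*11303 = -11303)
(5083 - 33187)/(m + v) = (5083 - 33187)/(-9484 - 11303) = -28104/(-20787) = -28104*(-1/20787) = 9368/6929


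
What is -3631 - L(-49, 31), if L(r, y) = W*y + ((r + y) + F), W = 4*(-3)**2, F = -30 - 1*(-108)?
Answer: -4807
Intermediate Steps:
F = 78 (F = -30 + 108 = 78)
W = 36 (W = 4*9 = 36)
L(r, y) = 78 + r + 37*y (L(r, y) = 36*y + ((r + y) + 78) = 36*y + (78 + r + y) = 78 + r + 37*y)
-3631 - L(-49, 31) = -3631 - (78 - 49 + 37*31) = -3631 - (78 - 49 + 1147) = -3631 - 1*1176 = -3631 - 1176 = -4807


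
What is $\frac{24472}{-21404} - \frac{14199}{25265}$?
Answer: $- \frac{230550119}{135193015} \approx -1.7053$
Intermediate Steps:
$\frac{24472}{-21404} - \frac{14199}{25265} = 24472 \left(- \frac{1}{21404}\right) - \frac{14199}{25265} = - \frac{6118}{5351} - \frac{14199}{25265} = - \frac{230550119}{135193015}$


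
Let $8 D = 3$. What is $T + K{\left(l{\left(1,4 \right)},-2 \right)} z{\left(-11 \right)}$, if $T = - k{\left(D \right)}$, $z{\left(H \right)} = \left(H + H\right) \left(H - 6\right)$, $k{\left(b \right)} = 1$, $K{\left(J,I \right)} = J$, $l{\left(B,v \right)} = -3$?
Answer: $-1123$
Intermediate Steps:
$D = \frac{3}{8}$ ($D = \frac{1}{8} \cdot 3 = \frac{3}{8} \approx 0.375$)
$z{\left(H \right)} = 2 H \left(-6 + H\right)$
$T = -1$ ($T = \left(-1\right) 1 = -1$)
$T + K{\left(l{\left(1,4 \right)},-2 \right)} z{\left(-11 \right)} = -1 - 3 \cdot 2 \left(-11\right) \left(-6 - 11\right) = -1 - 3 \cdot 2 \left(-11\right) \left(-17\right) = -1 - 1122 = -1123$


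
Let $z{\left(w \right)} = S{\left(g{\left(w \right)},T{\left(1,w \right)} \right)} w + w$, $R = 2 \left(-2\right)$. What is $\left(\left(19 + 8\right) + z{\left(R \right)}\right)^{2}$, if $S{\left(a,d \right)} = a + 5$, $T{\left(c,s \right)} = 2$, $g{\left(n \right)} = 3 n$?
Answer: $2601$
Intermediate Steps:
$S{\left(a,d \right)} = 5 + a$
$R = -4$
$z{\left(w \right)} = w + w \left(5 + 3 w\right)$ ($z{\left(w \right)} = \left(5 + 3 w\right) w + w = w \left(5 + 3 w\right) + w = w + w \left(5 + 3 w\right)$)
$\left(\left(19 + 8\right) + z{\left(R \right)}\right)^{2} = \left(\left(19 + 8\right) + 3 \left(-4\right) \left(2 - 4\right)\right)^{2} = \left(27 + 3 \left(-4\right) \left(-2\right)\right)^{2} = \left(27 + 24\right)^{2} = 51^{2} = 2601$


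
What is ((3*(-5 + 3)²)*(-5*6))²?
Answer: 129600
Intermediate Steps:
((3*(-5 + 3)²)*(-5*6))² = ((3*(-2)²)*(-30))² = ((3*4)*(-30))² = (12*(-30))² = (-360)² = 129600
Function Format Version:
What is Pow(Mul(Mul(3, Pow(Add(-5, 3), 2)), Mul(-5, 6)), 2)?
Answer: 129600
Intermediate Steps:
Pow(Mul(Mul(3, Pow(Add(-5, 3), 2)), Mul(-5, 6)), 2) = Pow(Mul(Mul(3, Pow(-2, 2)), -30), 2) = Pow(Mul(Mul(3, 4), -30), 2) = Pow(Mul(12, -30), 2) = Pow(-360, 2) = 129600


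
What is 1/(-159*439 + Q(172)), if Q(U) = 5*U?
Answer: -1/68941 ≈ -1.4505e-5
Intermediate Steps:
1/(-159*439 + Q(172)) = 1/(-159*439 + 5*172) = 1/(-69801 + 860) = 1/(-68941) = -1/68941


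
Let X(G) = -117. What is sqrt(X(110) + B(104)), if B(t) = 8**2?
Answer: I*sqrt(53) ≈ 7.2801*I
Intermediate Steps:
B(t) = 64
sqrt(X(110) + B(104)) = sqrt(-117 + 64) = sqrt(-53) = I*sqrt(53)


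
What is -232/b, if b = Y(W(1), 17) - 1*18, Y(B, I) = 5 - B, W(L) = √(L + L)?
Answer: 3016/167 - 232*√2/167 ≈ 16.095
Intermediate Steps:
W(L) = √2*√L (W(L) = √(2*L) = √2*√L)
b = -13 - √2 (b = (5 - √2*√1) - 1*18 = (5 - √2) - 18 = -13 - √2 ≈ -14.414)
-232/b = -232/(-13 - √2)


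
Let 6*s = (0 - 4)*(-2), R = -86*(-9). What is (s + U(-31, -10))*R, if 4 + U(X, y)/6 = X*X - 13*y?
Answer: 5049060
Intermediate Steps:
U(X, y) = -24 - 78*y + 6*X**2 (U(X, y) = -24 + 6*(X*X - 13*y) = -24 + 6*(X**2 - 13*y) = -24 + (-78*y + 6*X**2) = -24 - 78*y + 6*X**2)
R = 774
s = 4/3 (s = ((0 - 4)*(-2))/6 = (-4*(-2))/6 = (1/6)*8 = 4/3 ≈ 1.3333)
(s + U(-31, -10))*R = (4/3 + (-24 - 78*(-10) + 6*(-31)**2))*774 = (4/3 + (-24 + 780 + 6*961))*774 = (4/3 + (-24 + 780 + 5766))*774 = (4/3 + 6522)*774 = (19570/3)*774 = 5049060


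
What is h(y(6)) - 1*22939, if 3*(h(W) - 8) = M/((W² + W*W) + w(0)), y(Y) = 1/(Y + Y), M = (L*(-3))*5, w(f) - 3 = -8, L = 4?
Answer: -8230789/359 ≈ -22927.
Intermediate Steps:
w(f) = -5 (w(f) = 3 - 8 = -5)
M = -60 (M = (4*(-3))*5 = -12*5 = -60)
y(Y) = 1/(2*Y)
h(W) = 8 - 20/(-5 + 2*W²) (h(W) = 8 + (-60/((W² + W*W) - 5))/3 = 8 + (-60/((W² + W²) - 5))/3 = 8 + (-60/(2*W² - 5))/3 = 8 + (-60/(-5 + 2*W²))/3 = 8 - 20/(-5 + 2*W²))
h(y(6)) - 1*22939 = 4*(-15 + 4*((½)/6)²)/(-5 + 2*((½)/6)²) - 1*22939 = 4*(-15 + 4*((½)*(⅙))²)/(-5 + 2*((½)*(⅙))²) - 22939 = 4*(-15 + 4*(1/12)²)/(-5 + 2*(1/12)²) - 22939 = 4*(-15 + 4*(1/144))/(-5 + 2*(1/144)) - 22939 = 4*(-15 + 1/36)/(-5 + 1/72) - 22939 = 4*(-539/36)/(-359/72) - 22939 = 4*(-72/359)*(-539/36) - 22939 = 4312/359 - 22939 = -8230789/359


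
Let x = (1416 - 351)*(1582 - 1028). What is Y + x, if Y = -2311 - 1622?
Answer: 586077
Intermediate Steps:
x = 590010 (x = 1065*554 = 590010)
Y = -3933
Y + x = -3933 + 590010 = 586077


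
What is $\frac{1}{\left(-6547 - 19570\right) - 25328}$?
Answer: $- \frac{1}{51445} \approx -1.9438 \cdot 10^{-5}$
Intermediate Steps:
$\frac{1}{\left(-6547 - 19570\right) - 25328} = \frac{1}{-26117 - 25328} = \frac{1}{-51445} = - \frac{1}{51445}$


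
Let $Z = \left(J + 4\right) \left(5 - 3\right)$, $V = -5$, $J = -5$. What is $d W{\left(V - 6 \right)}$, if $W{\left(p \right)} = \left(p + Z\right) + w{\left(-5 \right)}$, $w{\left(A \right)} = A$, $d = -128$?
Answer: $2304$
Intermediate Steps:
$Z = -2$ ($Z = \left(-5 + 4\right) \left(5 - 3\right) = \left(-1\right) 2 = -2$)
$W{\left(p \right)} = -7 + p$ ($W{\left(p \right)} = \left(p - 2\right) - 5 = \left(-2 + p\right) - 5 = -7 + p$)
$d W{\left(V - 6 \right)} = - 128 \left(-7 - 11\right) = \left(-128\right) \left(-18\right) = 2304$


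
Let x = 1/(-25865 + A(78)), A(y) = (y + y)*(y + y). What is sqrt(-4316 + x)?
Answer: I*sqrt(10090123285)/1529 ≈ 65.696*I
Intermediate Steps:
A(y) = 4*y**2 (A(y) = (2*y)*(2*y) = 4*y**2)
x = -1/1529 (x = 1/(-25865 + 4*78**2) = 1/(-25865 + 4*6084) = 1/(-25865 + 24336) = 1/(-1529) = -1/1529 ≈ -0.00065402)
sqrt(-4316 + x) = sqrt(-4316 - 1/1529) = sqrt(-6599165/1529) = I*sqrt(10090123285)/1529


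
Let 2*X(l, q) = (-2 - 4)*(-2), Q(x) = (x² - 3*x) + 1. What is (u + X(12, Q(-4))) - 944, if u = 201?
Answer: -737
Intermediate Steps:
Q(x) = 1 + x² - 3*x
X(l, q) = 6 (X(l, q) = ((-2 - 4)*(-2))/2 = (-6*(-2))/2 = (½)*12 = 6)
(u + X(12, Q(-4))) - 944 = (201 + 6) - 944 = 207 - 944 = -737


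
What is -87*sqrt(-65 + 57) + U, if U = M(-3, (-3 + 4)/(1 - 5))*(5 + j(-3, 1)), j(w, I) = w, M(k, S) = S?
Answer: -1/2 - 174*I*sqrt(2) ≈ -0.5 - 246.07*I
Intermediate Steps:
U = -1/2 (U = ((-3 + 4)/(1 - 5))*(5 - 3) = (1/(-4))*2 = (1*(-1/4))*2 = -1/4*2 = -1/2 ≈ -0.50000)
-87*sqrt(-65 + 57) + U = -87*sqrt(-65 + 57) - 1/2 = -174*I*sqrt(2) - 1/2 = -1/2 - 174*I*sqrt(2)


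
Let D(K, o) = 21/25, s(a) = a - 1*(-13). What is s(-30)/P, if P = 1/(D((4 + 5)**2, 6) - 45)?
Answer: 18768/25 ≈ 750.72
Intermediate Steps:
s(a) = 13 + a (s(a) = a + 13 = 13 + a)
D(K, o) = 21/25 (D(K, o) = 21*(1/25) = 21/25)
P = -25/1104 (P = 1/(21/25 - 45) = 1/(-1104/25) = -25/1104 ≈ -0.022645)
s(-30)/P = (13 - 30)/(-25/1104) = -17*(-1104/25) = 18768/25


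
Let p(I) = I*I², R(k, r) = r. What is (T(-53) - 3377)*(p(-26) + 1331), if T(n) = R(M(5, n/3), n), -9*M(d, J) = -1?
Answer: 55720350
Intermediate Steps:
M(d, J) = ⅑ (M(d, J) = -⅑*(-1) = ⅑)
T(n) = n
p(I) = I³
(T(-53) - 3377)*(p(-26) + 1331) = (-53 - 3377)*((-26)³ + 1331) = -3430*(-17576 + 1331) = -3430*(-16245) = 55720350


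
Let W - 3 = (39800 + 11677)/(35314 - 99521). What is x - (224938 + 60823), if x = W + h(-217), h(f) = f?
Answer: -18361648302/64207 ≈ -2.8598e+5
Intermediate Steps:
W = 141144/64207 (W = 3 + (39800 + 11677)/(35314 - 99521) = 3 + 51477/(-64207) = 3 + 51477*(-1/64207) = 3 - 51477/64207 = 141144/64207 ≈ 2.1983)
x = -13791775/64207 (x = 141144/64207 - 217 = -13791775/64207 ≈ -214.80)
x - (224938 + 60823) = -13791775/64207 - (224938 + 60823) = -13791775/64207 - 1*285761 = -13791775/64207 - 285761 = -18361648302/64207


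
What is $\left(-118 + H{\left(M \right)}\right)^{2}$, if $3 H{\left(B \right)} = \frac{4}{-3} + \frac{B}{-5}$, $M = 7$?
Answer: $\frac{28633201}{2025} \approx 14140.0$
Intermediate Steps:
$H{\left(B \right)} = - \frac{4}{9} - \frac{B}{15}$ ($H{\left(B \right)} = \frac{\frac{4}{-3} + \frac{B}{-5}}{3} = \frac{4 \left(- \frac{1}{3}\right) + B \left(- \frac{1}{5}\right)}{3} = \frac{- \frac{4}{3} - \frac{B}{5}}{3} = - \frac{4}{9} - \frac{B}{15}$)
$\left(-118 + H{\left(M \right)}\right)^{2} = \left(-118 - \frac{41}{45}\right)^{2} = \left(- \frac{5351}{45}\right)^{2} = \frac{28633201}{2025}$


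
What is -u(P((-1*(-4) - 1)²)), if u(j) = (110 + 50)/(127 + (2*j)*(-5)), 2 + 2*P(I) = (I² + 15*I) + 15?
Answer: 80/509 ≈ 0.15717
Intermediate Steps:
P(I) = 13/2 + I²/2 + 15*I/2 (P(I) = -1 + ((I² + 15*I) + 15)/2 = -1 + (15 + I² + 15*I)/2 = -1 + (15/2 + I²/2 + 15*I/2) = 13/2 + I²/2 + 15*I/2)
u(j) = 160/(127 - 10*j)
-u(P((-1*(-4) - 1)²)) = -(-160)/(-127 + 10*(13/2 + ((-1*(-4) - 1)²)²/2 + 15*(-1*(-4) - 1)²/2)) = -(-160)/(-127 + 10*(13/2 + ((4 - 1)²)²/2 + 15*(4 - 1)²/2)) = -(-160)/(-127 + 10*(13/2 + (3²)²/2 + (15/2)*3²)) = -(-160)/(-127 + 10*(13/2 + (½)*9² + (15/2)*9)) = -(-160)/(-127 + 10*(13/2 + (½)*81 + 135/2)) = -(-160)/(-127 + 10*(13/2 + 81/2 + 135/2)) = -(-160)/(-127 + 10*(229/2)) = -(-160)/(-127 + 1145) = -(-160)/1018 = -1*(-80/509) = 80/509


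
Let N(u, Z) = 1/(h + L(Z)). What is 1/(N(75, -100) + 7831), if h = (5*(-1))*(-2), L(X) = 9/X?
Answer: 991/7760621 ≈ 0.00012770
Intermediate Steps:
h = 10 (h = -5*(-2) = 10)
N(u, Z) = 1/(10 + 9/Z)
1/(N(75, -100) + 7831) = 1/(-100/(9 + 10*(-100)) + 7831) = 1/(-100/(9 - 1000) + 7831) = 1/(-100/(-991) + 7831) = 1/(-100*(-1/991) + 7831) = 1/(100/991 + 7831) = 1/(7760621/991) = 991/7760621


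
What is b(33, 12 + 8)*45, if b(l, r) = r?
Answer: 900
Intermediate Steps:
b(33, 12 + 8)*45 = (12 + 8)*45 = 20*45 = 900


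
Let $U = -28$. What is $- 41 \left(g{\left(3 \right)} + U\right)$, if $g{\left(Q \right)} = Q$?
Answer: $1025$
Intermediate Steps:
$- 41 \left(g{\left(3 \right)} + U\right) = - 41 \left(3 - 28\right) = \left(-41\right) \left(-25\right) = 1025$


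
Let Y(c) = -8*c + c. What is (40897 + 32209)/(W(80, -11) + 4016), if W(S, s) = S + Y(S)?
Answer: 36553/1768 ≈ 20.675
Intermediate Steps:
Y(c) = -7*c
W(S, s) = -6*S (W(S, s) = S - 7*S = -6*S)
(40897 + 32209)/(W(80, -11) + 4016) = (40897 + 32209)/(-6*80 + 4016) = 73106/(-480 + 4016) = 73106/3536 = 73106*(1/3536) = 36553/1768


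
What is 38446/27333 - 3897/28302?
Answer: 327193997/257859522 ≈ 1.2689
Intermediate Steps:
38446/27333 - 3897/28302 = 38446*(1/27333) - 3897*1/28302 = 38446/27333 - 1299/9434 = 327193997/257859522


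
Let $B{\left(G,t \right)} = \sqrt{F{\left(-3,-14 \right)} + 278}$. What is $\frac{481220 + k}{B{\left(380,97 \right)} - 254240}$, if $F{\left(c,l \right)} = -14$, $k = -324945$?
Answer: $- \frac{4966419500}{8079747167} - \frac{156275 \sqrt{66}}{32318988668} \approx -0.61471$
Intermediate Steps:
$B{\left(G,t \right)} = 2 \sqrt{66}$ ($B{\left(G,t \right)} = \sqrt{-14 + 278} = \sqrt{264} = 2 \sqrt{66}$)
$\frac{481220 + k}{B{\left(380,97 \right)} - 254240} = \frac{481220 - 324945}{2 \sqrt{66} - 254240} = \frac{156275}{-254240 + 2 \sqrt{66}}$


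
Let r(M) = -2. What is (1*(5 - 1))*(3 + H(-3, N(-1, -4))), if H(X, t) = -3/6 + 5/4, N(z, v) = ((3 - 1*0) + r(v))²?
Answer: 15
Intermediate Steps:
N(z, v) = 1 (N(z, v) = ((3 - 1*0) - 2)² = ((3 + 0) - 2)² = (3 - 2)² = 1² = 1)
H(X, t) = ¾ (H(X, t) = -3*⅙ + 5*(¼) = -½ + 5/4 = ¾)
(1*(5 - 1))*(3 + H(-3, N(-1, -4))) = (1*(5 - 1))*(3 + ¾) = (1*4)*(15/4) = 4*(15/4) = 15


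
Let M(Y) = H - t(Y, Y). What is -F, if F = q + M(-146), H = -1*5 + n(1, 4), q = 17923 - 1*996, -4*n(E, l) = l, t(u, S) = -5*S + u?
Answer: -16337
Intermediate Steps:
t(u, S) = u - 5*S
n(E, l) = -l/4
q = 16927 (q = 17923 - 996 = 16927)
H = -6 (H = -1*5 - ¼*4 = -5 - 1 = -6)
M(Y) = -6 + 4*Y (M(Y) = -6 - (Y - 5*Y) = -6 - (-4)*Y = -6 + 4*Y)
F = 16337 (F = 16927 + (-6 + 4*(-146)) = 16927 + (-6 - 584) = 16927 - 590 = 16337)
-F = -1*16337 = -16337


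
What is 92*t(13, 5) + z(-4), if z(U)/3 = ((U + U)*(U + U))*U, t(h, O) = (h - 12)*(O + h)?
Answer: 888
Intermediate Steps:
t(h, O) = (-12 + h)*(O + h)
z(U) = 12*U**3 (z(U) = 3*(((U + U)*(U + U))*U) = 3*(((2*U)*(2*U))*U) = 3*((4*U**2)*U) = 3*(4*U**3) = 12*U**3)
92*t(13, 5) + z(-4) = 92*(13**2 - 12*5 - 12*13 + 5*13) + 12*(-4)**3 = 92*(169 - 60 - 156 + 65) + 12*(-64) = 92*18 - 768 = 1656 - 768 = 888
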